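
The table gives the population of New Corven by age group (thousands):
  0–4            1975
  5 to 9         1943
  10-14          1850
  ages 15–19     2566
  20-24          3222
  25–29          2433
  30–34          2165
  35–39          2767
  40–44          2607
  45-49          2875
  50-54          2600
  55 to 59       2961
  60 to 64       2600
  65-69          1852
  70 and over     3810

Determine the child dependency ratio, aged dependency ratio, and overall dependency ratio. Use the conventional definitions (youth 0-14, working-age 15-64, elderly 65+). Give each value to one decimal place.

0–14: 1975 + 1943 + 1850 = 5768
15–64: 2566 + 3222 + 2433 + 2165 + 2767 + 2607 + 2875 + 2600 + 2961 + 2600 = 26796
65+: 1852 + 3810 = 5662
Youth dependency ratio = 5768 / 26796 × 100 = 21.5
Old-age dependency ratio = 5662 / 26796 × 100 = 21.1
Total dependency ratio = (5768 + 5662) / 26796 × 100 = 11430 / 26796 × 100 = 42.7

Youth dependency ratio: 21.5
Old-age dependency ratio: 21.1
Total dependency ratio: 42.7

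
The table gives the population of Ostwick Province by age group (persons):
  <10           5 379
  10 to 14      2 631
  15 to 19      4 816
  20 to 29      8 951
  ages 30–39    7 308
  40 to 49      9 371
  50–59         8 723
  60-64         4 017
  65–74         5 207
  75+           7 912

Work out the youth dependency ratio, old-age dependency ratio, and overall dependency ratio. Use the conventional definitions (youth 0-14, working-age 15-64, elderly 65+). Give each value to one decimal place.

0–14: 5 379 + 2 631 = 8 010
15–64: 4 816 + 8 951 + 7 308 + 9 371 + 8 723 + 4 017 = 43 186
65+: 5 207 + 7 912 = 13 119
Youth dependency ratio = 8 010 / 43 186 × 100 = 18.5
Old-age dependency ratio = 13 119 / 43 186 × 100 = 30.4
Total dependency ratio = (8 010 + 13 119) / 43 186 × 100 = 21 129 / 43 186 × 100 = 48.9

Youth dependency ratio: 18.5
Old-age dependency ratio: 30.4
Total dependency ratio: 48.9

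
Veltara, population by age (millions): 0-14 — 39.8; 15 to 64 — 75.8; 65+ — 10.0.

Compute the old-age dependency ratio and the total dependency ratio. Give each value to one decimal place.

Old-age dependency ratio: 13.2
Total dependency ratio: 65.7

Old-age dependency ratio = 10.0 / 75.8 × 100 = 13.2
Total dependency ratio = (39.8 + 10.0) / 75.8 × 100 = 49.8 / 75.8 × 100 = 65.7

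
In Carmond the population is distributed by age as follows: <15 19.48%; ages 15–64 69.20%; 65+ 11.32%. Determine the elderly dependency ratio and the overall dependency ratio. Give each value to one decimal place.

Old-age dependency ratio: 16.4
Total dependency ratio: 44.5

Old-age dependency ratio = 11.32 / 69.20 × 100 = 16.4
Total dependency ratio = (19.48 + 11.32) / 69.20 × 100 = 30.80 / 69.20 × 100 = 44.5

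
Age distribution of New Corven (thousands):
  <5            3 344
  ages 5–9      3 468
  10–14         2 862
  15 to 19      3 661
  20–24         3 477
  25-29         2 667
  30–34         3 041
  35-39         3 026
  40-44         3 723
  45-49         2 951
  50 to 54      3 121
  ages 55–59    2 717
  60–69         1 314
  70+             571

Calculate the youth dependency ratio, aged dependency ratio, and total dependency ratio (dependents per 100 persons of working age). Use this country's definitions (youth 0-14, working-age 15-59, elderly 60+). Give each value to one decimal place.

0–14: 3 344 + 3 468 + 2 862 = 9 674
15–59: 3 661 + 3 477 + 2 667 + 3 041 + 3 026 + 3 723 + 2 951 + 3 121 + 2 717 = 28 384
60+: 1 314 + 571 = 1 885
Youth dependency ratio = 9 674 / 28 384 × 100 = 34.1
Old-age dependency ratio = 1 885 / 28 384 × 100 = 6.6
Total dependency ratio = (9 674 + 1 885) / 28 384 × 100 = 11 559 / 28 384 × 100 = 40.7

Youth dependency ratio: 34.1
Old-age dependency ratio: 6.6
Total dependency ratio: 40.7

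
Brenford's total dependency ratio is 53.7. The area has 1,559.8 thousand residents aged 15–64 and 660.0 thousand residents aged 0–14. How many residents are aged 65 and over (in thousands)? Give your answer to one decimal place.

Total dependency ratio = (youth + elderly) / working-age × 100
53.7 = (660.0 + E) / 1,559.8 × 100
⇒ 177.6

Aged 65 and over: 177.6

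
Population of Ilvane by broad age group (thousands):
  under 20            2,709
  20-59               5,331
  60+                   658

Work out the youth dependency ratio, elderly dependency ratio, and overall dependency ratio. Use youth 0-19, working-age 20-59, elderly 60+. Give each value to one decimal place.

Youth dependency ratio = 2,709 / 5,331 × 100 = 50.8
Old-age dependency ratio = 658 / 5,331 × 100 = 12.3
Total dependency ratio = (2,709 + 658) / 5,331 × 100 = 3,367 / 5,331 × 100 = 63.2

Youth dependency ratio: 50.8
Old-age dependency ratio: 12.3
Total dependency ratio: 63.2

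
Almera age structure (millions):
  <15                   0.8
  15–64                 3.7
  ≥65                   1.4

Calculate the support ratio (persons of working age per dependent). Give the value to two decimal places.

Support ratio = 3.7 / (0.8 + 1.4) = 3.7 / 2.2 = 1.68

Support ratio: 1.68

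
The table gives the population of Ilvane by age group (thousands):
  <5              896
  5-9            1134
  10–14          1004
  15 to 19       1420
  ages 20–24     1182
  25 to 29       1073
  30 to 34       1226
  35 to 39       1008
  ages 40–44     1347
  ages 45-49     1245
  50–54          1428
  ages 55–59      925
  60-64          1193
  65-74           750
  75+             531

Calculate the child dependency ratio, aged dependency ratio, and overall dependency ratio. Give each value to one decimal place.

0–14: 896 + 1134 + 1004 = 3034
15–64: 1420 + 1182 + 1073 + 1226 + 1008 + 1347 + 1245 + 1428 + 925 + 1193 = 12047
65+: 750 + 531 = 1281
Youth dependency ratio = 3034 / 12047 × 100 = 25.2
Old-age dependency ratio = 1281 / 12047 × 100 = 10.6
Total dependency ratio = (3034 + 1281) / 12047 × 100 = 4315 / 12047 × 100 = 35.8

Youth dependency ratio: 25.2
Old-age dependency ratio: 10.6
Total dependency ratio: 35.8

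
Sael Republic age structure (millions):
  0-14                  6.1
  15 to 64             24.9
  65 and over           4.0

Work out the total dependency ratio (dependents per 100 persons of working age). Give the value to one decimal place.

Total dependency ratio = (6.1 + 4.0) / 24.9 × 100 = 10.1 / 24.9 × 100 = 40.6

Total dependency ratio: 40.6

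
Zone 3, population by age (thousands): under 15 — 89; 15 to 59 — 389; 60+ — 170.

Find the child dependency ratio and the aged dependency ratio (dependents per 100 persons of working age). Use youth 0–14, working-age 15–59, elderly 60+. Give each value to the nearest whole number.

Youth dependency ratio: 23
Old-age dependency ratio: 44

Youth dependency ratio = 89 / 389 × 100 = 23
Old-age dependency ratio = 170 / 389 × 100 = 44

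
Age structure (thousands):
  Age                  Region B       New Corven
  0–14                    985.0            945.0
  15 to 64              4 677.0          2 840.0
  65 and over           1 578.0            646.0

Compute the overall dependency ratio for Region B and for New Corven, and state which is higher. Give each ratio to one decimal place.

Region B: (985.0 + 1 578.0) / 4 677.0 × 100 = 2 563.0 / 4 677.0 × 100 = 54.8
New Corven: (945.0 + 646.0) / 2 840.0 × 100 = 1 591.0 / 2 840.0 × 100 = 56.0

Region B: 54.8
New Corven: 56.0
Higher: New Corven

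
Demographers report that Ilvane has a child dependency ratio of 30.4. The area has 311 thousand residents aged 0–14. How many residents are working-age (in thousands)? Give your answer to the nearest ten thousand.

Youth dependency ratio = youth / working-age × 100
30.4 = 311 / W × 100
⇒ 1,020

Working-age: 1,020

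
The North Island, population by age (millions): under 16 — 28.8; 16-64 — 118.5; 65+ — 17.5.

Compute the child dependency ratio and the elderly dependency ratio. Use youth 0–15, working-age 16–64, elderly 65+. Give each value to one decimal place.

Youth dependency ratio: 24.3
Old-age dependency ratio: 14.8

Youth dependency ratio = 28.8 / 118.5 × 100 = 24.3
Old-age dependency ratio = 17.5 / 118.5 × 100 = 14.8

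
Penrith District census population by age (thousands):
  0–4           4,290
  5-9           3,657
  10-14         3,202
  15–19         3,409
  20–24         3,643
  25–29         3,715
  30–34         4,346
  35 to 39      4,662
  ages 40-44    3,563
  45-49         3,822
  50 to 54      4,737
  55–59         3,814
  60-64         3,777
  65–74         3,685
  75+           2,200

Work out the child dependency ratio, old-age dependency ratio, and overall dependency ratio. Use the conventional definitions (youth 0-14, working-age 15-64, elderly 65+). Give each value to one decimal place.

Youth dependency ratio: 28.2
Old-age dependency ratio: 14.9
Total dependency ratio: 43.1

0–14: 4,290 + 3,657 + 3,202 = 11,149
15–64: 3,409 + 3,643 + 3,715 + 4,346 + 4,662 + 3,563 + 3,822 + 4,737 + 3,814 + 3,777 = 39,488
65+: 3,685 + 2,200 = 5,885
Youth dependency ratio = 11,149 / 39,488 × 100 = 28.2
Old-age dependency ratio = 5,885 / 39,488 × 100 = 14.9
Total dependency ratio = (11,149 + 5,885) / 39,488 × 100 = 17,034 / 39,488 × 100 = 43.1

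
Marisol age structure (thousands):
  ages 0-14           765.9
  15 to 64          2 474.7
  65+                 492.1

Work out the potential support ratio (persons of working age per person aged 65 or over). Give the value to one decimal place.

Potential support ratio = 2 474.7 / 492.1 = 5.0

Potential support ratio: 5.0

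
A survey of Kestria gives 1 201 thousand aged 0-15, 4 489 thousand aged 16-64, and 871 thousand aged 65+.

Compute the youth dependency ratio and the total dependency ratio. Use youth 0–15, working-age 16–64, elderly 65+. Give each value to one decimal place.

Youth dependency ratio: 26.8
Total dependency ratio: 46.2

Youth dependency ratio = 1 201 / 4 489 × 100 = 26.8
Total dependency ratio = (1 201 + 871) / 4 489 × 100 = 2 072 / 4 489 × 100 = 46.2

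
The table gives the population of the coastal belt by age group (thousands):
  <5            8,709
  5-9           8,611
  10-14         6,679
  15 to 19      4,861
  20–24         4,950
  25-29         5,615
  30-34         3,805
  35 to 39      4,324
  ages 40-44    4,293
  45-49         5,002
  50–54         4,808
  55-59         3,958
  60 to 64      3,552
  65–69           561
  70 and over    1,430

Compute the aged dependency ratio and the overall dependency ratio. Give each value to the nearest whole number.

0–14: 8,709 + 8,611 + 6,679 = 23,999
15–64: 4,861 + 4,950 + 5,615 + 3,805 + 4,324 + 4,293 + 5,002 + 4,808 + 3,958 + 3,552 = 45,168
65+: 561 + 1,430 = 1,991
Old-age dependency ratio = 1,991 / 45,168 × 100 = 4
Total dependency ratio = (23,999 + 1,991) / 45,168 × 100 = 25,990 / 45,168 × 100 = 58

Old-age dependency ratio: 4
Total dependency ratio: 58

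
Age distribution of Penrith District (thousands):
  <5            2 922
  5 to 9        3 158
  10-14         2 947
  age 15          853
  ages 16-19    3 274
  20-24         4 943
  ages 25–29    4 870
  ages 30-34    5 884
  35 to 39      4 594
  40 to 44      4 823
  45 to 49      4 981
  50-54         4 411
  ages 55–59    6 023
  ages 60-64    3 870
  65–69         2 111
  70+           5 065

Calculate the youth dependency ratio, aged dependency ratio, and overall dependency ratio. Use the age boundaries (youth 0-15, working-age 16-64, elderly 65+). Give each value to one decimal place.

Youth dependency ratio: 20.7
Old-age dependency ratio: 15.1
Total dependency ratio: 35.8

0–15: 2 922 + 3 158 + 2 947 + 853 = 9 880
16–64: 3 274 + 4 943 + 4 870 + 5 884 + 4 594 + 4 823 + 4 981 + 4 411 + 6 023 + 3 870 = 47 673
65+: 2 111 + 5 065 = 7 176
Youth dependency ratio = 9 880 / 47 673 × 100 = 20.7
Old-age dependency ratio = 7 176 / 47 673 × 100 = 15.1
Total dependency ratio = (9 880 + 7 176) / 47 673 × 100 = 17 056 / 47 673 × 100 = 35.8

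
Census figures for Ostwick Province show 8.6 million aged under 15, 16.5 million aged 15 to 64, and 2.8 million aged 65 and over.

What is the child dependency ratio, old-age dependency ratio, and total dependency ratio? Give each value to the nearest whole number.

Youth dependency ratio: 52
Old-age dependency ratio: 17
Total dependency ratio: 69

Youth dependency ratio = 8.6 / 16.5 × 100 = 52
Old-age dependency ratio = 2.8 / 16.5 × 100 = 17
Total dependency ratio = (8.6 + 2.8) / 16.5 × 100 = 11.4 / 16.5 × 100 = 69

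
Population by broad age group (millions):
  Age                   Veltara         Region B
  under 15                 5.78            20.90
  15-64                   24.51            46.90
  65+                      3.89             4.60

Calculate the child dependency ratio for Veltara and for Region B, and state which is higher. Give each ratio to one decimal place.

Veltara: 23.6
Region B: 44.6
Higher: Region B

Veltara: 5.78 / 24.51 × 100 = 23.6
Region B: 20.90 / 46.90 × 100 = 44.6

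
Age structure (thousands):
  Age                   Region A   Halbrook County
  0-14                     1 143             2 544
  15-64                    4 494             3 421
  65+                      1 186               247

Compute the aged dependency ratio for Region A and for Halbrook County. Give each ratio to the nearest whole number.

Region A: 26
Halbrook County: 7

Region A: 1 186 / 4 494 × 100 = 26
Halbrook County: 247 / 3 421 × 100 = 7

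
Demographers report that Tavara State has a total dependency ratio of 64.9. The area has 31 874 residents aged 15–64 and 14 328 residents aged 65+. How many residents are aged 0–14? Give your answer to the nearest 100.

Total dependency ratio = (youth + elderly) / working-age × 100
64.9 = (Y + 14 328) / 31 874 × 100
⇒ 6 400

Aged 0–14: 6 400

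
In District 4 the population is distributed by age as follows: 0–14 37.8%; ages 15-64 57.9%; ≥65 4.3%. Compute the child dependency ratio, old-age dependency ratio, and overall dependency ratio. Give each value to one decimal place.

Youth dependency ratio = 37.8 / 57.9 × 100 = 65.3
Old-age dependency ratio = 4.3 / 57.9 × 100 = 7.4
Total dependency ratio = (37.8 + 4.3) / 57.9 × 100 = 42.1 / 57.9 × 100 = 72.7

Youth dependency ratio: 65.3
Old-age dependency ratio: 7.4
Total dependency ratio: 72.7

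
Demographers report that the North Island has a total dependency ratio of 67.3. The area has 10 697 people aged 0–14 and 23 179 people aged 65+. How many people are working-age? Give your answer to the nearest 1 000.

Total dependency ratio = (youth + elderly) / working-age × 100
67.3 = (10 697 + 23 179) / W × 100
⇒ 50 000

Working-age: 50 000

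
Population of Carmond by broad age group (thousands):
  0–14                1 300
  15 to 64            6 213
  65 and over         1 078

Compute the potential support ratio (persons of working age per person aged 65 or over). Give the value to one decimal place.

Potential support ratio: 5.8

Potential support ratio = 6 213 / 1 078 = 5.8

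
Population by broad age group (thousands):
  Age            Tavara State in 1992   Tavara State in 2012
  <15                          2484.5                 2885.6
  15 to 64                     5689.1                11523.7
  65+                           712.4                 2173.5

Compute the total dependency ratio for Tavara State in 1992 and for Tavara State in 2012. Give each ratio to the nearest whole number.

Tavara State in 1992: (2484.5 + 712.4) / 5689.1 × 100 = 3196.9 / 5689.1 × 100 = 56
Tavara State in 2012: (2885.6 + 2173.5) / 11523.7 × 100 = 5059.1 / 11523.7 × 100 = 44

Tavara State in 1992: 56
Tavara State in 2012: 44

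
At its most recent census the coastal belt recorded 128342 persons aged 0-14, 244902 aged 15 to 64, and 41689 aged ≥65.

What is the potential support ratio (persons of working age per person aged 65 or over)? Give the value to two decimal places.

Potential support ratio: 5.87

Potential support ratio = 244902 / 41689 = 5.87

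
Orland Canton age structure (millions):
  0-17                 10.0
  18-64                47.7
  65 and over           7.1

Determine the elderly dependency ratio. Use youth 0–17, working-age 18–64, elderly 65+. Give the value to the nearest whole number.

Old-age dependency ratio = 7.1 / 47.7 × 100 = 15

Old-age dependency ratio: 15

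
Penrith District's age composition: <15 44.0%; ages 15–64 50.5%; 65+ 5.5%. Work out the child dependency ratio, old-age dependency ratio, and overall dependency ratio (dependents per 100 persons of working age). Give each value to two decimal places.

Youth dependency ratio: 87.13
Old-age dependency ratio: 10.89
Total dependency ratio: 98.02

Youth dependency ratio = 44.0 / 50.5 × 100 = 87.13
Old-age dependency ratio = 5.5 / 50.5 × 100 = 10.89
Total dependency ratio = (44.0 + 5.5) / 50.5 × 100 = 49.5 / 50.5 × 100 = 98.02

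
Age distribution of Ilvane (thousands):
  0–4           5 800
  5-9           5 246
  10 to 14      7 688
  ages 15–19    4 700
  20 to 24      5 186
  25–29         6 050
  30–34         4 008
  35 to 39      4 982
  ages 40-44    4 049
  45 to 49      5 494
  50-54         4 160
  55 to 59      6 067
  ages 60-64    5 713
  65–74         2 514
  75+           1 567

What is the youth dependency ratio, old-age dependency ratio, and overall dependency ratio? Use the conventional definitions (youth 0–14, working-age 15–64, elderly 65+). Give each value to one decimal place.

0–14: 5 800 + 5 246 + 7 688 = 18 734
15–64: 4 700 + 5 186 + 6 050 + 4 008 + 4 982 + 4 049 + 5 494 + 4 160 + 6 067 + 5 713 = 50 409
65+: 2 514 + 1 567 = 4 081
Youth dependency ratio = 18 734 / 50 409 × 100 = 37.2
Old-age dependency ratio = 4 081 / 50 409 × 100 = 8.1
Total dependency ratio = (18 734 + 4 081) / 50 409 × 100 = 22 815 / 50 409 × 100 = 45.3

Youth dependency ratio: 37.2
Old-age dependency ratio: 8.1
Total dependency ratio: 45.3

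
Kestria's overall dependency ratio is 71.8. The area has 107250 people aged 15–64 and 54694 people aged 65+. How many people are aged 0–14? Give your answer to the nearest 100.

Aged 0–14: 22300

Total dependency ratio = (youth + elderly) / working-age × 100
71.8 = (Y + 54694) / 107250 × 100
⇒ 22300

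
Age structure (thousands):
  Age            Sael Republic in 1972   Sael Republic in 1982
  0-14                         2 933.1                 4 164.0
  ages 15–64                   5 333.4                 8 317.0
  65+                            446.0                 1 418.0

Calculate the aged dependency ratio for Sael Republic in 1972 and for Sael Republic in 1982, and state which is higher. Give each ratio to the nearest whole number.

Sael Republic in 1972: 446.0 / 5 333.4 × 100 = 8
Sael Republic in 1982: 1 418.0 / 8 317.0 × 100 = 17

Sael Republic in 1972: 8
Sael Republic in 1982: 17
Higher: Sael Republic in 1982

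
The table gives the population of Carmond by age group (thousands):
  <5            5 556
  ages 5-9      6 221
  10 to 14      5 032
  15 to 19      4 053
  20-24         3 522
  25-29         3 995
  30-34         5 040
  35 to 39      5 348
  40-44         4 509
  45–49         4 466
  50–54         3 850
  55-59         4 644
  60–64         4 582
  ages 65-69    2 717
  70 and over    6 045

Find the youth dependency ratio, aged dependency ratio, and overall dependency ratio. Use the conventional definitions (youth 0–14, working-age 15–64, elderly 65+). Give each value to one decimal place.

Youth dependency ratio: 38.2
Old-age dependency ratio: 19.9
Total dependency ratio: 58.1

0–14: 5 556 + 6 221 + 5 032 = 16 809
15–64: 4 053 + 3 522 + 3 995 + 5 040 + 5 348 + 4 509 + 4 466 + 3 850 + 4 644 + 4 582 = 44 009
65+: 2 717 + 6 045 = 8 762
Youth dependency ratio = 16 809 / 44 009 × 100 = 38.2
Old-age dependency ratio = 8 762 / 44 009 × 100 = 19.9
Total dependency ratio = (16 809 + 8 762) / 44 009 × 100 = 25 571 / 44 009 × 100 = 58.1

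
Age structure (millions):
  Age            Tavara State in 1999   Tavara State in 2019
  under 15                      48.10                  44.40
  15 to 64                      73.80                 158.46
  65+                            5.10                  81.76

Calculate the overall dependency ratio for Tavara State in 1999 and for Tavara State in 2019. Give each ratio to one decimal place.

Tavara State in 1999: 72.1
Tavara State in 2019: 79.6

Tavara State in 1999: (48.10 + 5.10) / 73.80 × 100 = 53.20 / 73.80 × 100 = 72.1
Tavara State in 2019: (44.40 + 81.76) / 158.46 × 100 = 126.16 / 158.46 × 100 = 79.6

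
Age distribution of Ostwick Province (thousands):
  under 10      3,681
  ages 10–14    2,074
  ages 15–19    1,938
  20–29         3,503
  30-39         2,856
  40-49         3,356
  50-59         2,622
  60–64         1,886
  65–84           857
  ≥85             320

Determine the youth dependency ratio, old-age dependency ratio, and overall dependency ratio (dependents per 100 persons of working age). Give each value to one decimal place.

Youth dependency ratio: 35.6
Old-age dependency ratio: 7.3
Total dependency ratio: 42.9

0–14: 3,681 + 2,074 = 5,755
15–64: 1,938 + 3,503 + 2,856 + 3,356 + 2,622 + 1,886 = 16,161
65+: 857 + 320 = 1,177
Youth dependency ratio = 5,755 / 16,161 × 100 = 35.6
Old-age dependency ratio = 1,177 / 16,161 × 100 = 7.3
Total dependency ratio = (5,755 + 1,177) / 16,161 × 100 = 6,932 / 16,161 × 100 = 42.9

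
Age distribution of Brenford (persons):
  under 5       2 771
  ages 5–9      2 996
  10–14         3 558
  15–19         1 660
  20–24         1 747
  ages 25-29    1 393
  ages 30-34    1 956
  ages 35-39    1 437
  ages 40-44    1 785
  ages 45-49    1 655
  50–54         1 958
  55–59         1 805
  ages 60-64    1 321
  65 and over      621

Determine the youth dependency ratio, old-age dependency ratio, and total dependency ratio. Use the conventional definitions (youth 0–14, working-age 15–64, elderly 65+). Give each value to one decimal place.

0–14: 2 771 + 2 996 + 3 558 = 9 325
15–64: 1 660 + 1 747 + 1 393 + 1 956 + 1 437 + 1 785 + 1 655 + 1 958 + 1 805 + 1 321 = 16 717
65+: 621
Youth dependency ratio = 9 325 / 16 717 × 100 = 55.8
Old-age dependency ratio = 621 / 16 717 × 100 = 3.7
Total dependency ratio = (9 325 + 621) / 16 717 × 100 = 9 946 / 16 717 × 100 = 59.5

Youth dependency ratio: 55.8
Old-age dependency ratio: 3.7
Total dependency ratio: 59.5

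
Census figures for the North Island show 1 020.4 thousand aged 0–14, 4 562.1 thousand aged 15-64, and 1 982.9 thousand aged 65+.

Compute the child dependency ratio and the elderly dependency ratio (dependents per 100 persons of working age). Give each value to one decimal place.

Youth dependency ratio = 1 020.4 / 4 562.1 × 100 = 22.4
Old-age dependency ratio = 1 982.9 / 4 562.1 × 100 = 43.5

Youth dependency ratio: 22.4
Old-age dependency ratio: 43.5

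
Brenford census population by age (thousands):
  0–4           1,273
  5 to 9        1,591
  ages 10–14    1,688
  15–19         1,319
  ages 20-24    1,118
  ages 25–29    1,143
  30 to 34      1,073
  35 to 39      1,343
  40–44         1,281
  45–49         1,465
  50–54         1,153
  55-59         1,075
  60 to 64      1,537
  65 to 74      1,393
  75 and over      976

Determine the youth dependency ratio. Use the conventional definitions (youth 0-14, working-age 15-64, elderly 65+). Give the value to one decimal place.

0–14: 1,273 + 1,591 + 1,688 = 4,552
15–64: 1,319 + 1,118 + 1,143 + 1,073 + 1,343 + 1,281 + 1,465 + 1,153 + 1,075 + 1,537 = 12,507
65+: 1,393 + 976 = 2,369
Youth dependency ratio = 4,552 / 12,507 × 100 = 36.4

Youth dependency ratio: 36.4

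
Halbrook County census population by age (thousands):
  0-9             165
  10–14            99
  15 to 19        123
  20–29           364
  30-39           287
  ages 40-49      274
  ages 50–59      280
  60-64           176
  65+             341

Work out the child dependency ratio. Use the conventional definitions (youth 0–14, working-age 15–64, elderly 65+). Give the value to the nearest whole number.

Youth dependency ratio: 18

0–14: 165 + 99 = 264
15–64: 123 + 364 + 287 + 274 + 280 + 176 = 1504
65+: 341
Youth dependency ratio = 264 / 1504 × 100 = 18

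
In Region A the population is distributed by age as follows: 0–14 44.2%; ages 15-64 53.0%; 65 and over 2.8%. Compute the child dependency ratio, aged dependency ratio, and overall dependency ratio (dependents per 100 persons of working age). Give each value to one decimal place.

Youth dependency ratio: 83.4
Old-age dependency ratio: 5.3
Total dependency ratio: 88.7

Youth dependency ratio = 44.2 / 53.0 × 100 = 83.4
Old-age dependency ratio = 2.8 / 53.0 × 100 = 5.3
Total dependency ratio = (44.2 + 2.8) / 53.0 × 100 = 47.0 / 53.0 × 100 = 88.7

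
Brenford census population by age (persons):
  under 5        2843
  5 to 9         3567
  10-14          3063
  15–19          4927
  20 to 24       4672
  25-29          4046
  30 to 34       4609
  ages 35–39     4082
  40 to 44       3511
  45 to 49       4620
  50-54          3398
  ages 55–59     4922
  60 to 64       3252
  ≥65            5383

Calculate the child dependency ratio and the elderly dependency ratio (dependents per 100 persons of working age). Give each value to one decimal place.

0–14: 2843 + 3567 + 3063 = 9473
15–64: 4927 + 4672 + 4046 + 4609 + 4082 + 3511 + 4620 + 3398 + 4922 + 3252 = 42039
65+: 5383
Youth dependency ratio = 9473 / 42039 × 100 = 22.5
Old-age dependency ratio = 5383 / 42039 × 100 = 12.8

Youth dependency ratio: 22.5
Old-age dependency ratio: 12.8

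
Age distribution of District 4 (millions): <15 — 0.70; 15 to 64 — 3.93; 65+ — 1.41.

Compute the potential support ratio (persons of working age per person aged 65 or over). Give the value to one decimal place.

Potential support ratio: 2.8

Potential support ratio = 3.93 / 1.41 = 2.8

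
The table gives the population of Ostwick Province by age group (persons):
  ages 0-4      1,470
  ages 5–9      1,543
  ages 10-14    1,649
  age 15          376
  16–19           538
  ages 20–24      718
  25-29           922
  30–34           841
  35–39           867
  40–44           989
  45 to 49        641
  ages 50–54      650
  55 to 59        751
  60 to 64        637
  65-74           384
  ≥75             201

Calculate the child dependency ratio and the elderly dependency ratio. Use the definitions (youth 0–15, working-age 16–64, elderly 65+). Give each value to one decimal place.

Youth dependency ratio: 66.7
Old-age dependency ratio: 7.7

0–15: 1,470 + 1,543 + 1,649 + 376 = 5,038
16–64: 538 + 718 + 922 + 841 + 867 + 989 + 641 + 650 + 751 + 637 = 7,554
65+: 384 + 201 = 585
Youth dependency ratio = 5,038 / 7,554 × 100 = 66.7
Old-age dependency ratio = 585 / 7,554 × 100 = 7.7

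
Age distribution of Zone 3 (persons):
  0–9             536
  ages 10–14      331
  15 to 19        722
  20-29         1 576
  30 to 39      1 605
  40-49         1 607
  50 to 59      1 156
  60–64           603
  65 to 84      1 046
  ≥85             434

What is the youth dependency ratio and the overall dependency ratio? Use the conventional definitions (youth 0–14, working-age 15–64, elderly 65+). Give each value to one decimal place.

Youth dependency ratio: 11.9
Total dependency ratio: 32.3

0–14: 536 + 331 = 867
15–64: 722 + 1 576 + 1 605 + 1 607 + 1 156 + 603 = 7 269
65+: 1 046 + 434 = 1 480
Youth dependency ratio = 867 / 7 269 × 100 = 11.9
Total dependency ratio = (867 + 1 480) / 7 269 × 100 = 2 347 / 7 269 × 100 = 32.3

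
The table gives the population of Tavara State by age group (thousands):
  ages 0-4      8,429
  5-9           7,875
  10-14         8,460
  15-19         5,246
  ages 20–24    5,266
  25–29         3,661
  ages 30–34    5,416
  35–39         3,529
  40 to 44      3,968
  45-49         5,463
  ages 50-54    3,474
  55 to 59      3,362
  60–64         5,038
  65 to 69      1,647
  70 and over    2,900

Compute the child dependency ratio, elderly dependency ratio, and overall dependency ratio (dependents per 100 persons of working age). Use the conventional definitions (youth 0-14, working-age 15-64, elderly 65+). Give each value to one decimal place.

0–14: 8,429 + 7,875 + 8,460 = 24,764
15–64: 5,246 + 5,266 + 3,661 + 5,416 + 3,529 + 3,968 + 5,463 + 3,474 + 3,362 + 5,038 = 44,423
65+: 1,647 + 2,900 = 4,547
Youth dependency ratio = 24,764 / 44,423 × 100 = 55.7
Old-age dependency ratio = 4,547 / 44,423 × 100 = 10.2
Total dependency ratio = (24,764 + 4,547) / 44,423 × 100 = 29,311 / 44,423 × 100 = 66.0

Youth dependency ratio: 55.7
Old-age dependency ratio: 10.2
Total dependency ratio: 66.0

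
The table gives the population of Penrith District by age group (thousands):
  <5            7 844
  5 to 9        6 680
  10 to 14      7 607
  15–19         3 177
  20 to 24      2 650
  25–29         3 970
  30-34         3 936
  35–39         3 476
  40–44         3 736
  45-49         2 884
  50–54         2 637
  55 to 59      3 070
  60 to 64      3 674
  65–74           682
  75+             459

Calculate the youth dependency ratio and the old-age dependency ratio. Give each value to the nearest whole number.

0–14: 7 844 + 6 680 + 7 607 = 22 131
15–64: 3 177 + 2 650 + 3 970 + 3 936 + 3 476 + 3 736 + 2 884 + 2 637 + 3 070 + 3 674 = 33 210
65+: 682 + 459 = 1 141
Youth dependency ratio = 22 131 / 33 210 × 100 = 67
Old-age dependency ratio = 1 141 / 33 210 × 100 = 3

Youth dependency ratio: 67
Old-age dependency ratio: 3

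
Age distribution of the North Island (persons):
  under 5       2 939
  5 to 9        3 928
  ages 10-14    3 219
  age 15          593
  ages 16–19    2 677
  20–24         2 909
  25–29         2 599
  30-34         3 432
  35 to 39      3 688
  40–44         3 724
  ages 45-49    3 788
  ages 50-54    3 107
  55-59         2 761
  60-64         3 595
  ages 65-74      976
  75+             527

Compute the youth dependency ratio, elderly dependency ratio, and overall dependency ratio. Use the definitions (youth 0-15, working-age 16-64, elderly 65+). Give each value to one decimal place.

Youth dependency ratio: 33.1
Old-age dependency ratio: 4.7
Total dependency ratio: 37.7

0–15: 2 939 + 3 928 + 3 219 + 593 = 10 679
16–64: 2 677 + 2 909 + 2 599 + 3 432 + 3 688 + 3 724 + 3 788 + 3 107 + 2 761 + 3 595 = 32 280
65+: 976 + 527 = 1 503
Youth dependency ratio = 10 679 / 32 280 × 100 = 33.1
Old-age dependency ratio = 1 503 / 32 280 × 100 = 4.7
Total dependency ratio = (10 679 + 1 503) / 32 280 × 100 = 12 182 / 32 280 × 100 = 37.7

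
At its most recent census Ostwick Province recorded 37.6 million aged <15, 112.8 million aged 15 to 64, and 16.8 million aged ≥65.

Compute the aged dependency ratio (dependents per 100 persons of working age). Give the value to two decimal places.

Old-age dependency ratio = 16.8 / 112.8 × 100 = 14.89

Old-age dependency ratio: 14.89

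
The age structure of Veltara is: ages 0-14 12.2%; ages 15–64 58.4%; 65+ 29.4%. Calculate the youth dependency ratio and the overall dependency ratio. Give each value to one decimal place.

Youth dependency ratio: 20.9
Total dependency ratio: 71.2

Youth dependency ratio = 12.2 / 58.4 × 100 = 20.9
Total dependency ratio = (12.2 + 29.4) / 58.4 × 100 = 41.6 / 58.4 × 100 = 71.2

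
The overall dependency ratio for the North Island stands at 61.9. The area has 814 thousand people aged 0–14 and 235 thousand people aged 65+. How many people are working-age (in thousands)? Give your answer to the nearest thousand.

Working-age: 1 695

Total dependency ratio = (youth + elderly) / working-age × 100
61.9 = (814 + 235) / W × 100
⇒ 1 695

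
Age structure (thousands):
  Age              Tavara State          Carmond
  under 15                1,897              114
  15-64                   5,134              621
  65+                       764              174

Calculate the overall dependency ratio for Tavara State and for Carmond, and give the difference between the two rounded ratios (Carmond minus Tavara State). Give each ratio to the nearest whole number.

Tavara State: 52
Carmond: 46
Difference: -6

Tavara State: (1,897 + 764) / 5,134 × 100 = 2,661 / 5,134 × 100 = 52
Carmond: (114 + 174) / 621 × 100 = 288 / 621 × 100 = 46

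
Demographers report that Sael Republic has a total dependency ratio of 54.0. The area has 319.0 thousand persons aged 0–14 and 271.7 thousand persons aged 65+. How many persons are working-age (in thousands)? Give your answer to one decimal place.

Total dependency ratio = (youth + elderly) / working-age × 100
54.0 = (319.0 + 271.7) / W × 100
⇒ 1,093.9

Working-age: 1,093.9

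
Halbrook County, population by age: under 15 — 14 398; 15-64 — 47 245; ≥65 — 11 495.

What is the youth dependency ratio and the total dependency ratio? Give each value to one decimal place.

Youth dependency ratio = 14 398 / 47 245 × 100 = 30.5
Total dependency ratio = (14 398 + 11 495) / 47 245 × 100 = 25 893 / 47 245 × 100 = 54.8

Youth dependency ratio: 30.5
Total dependency ratio: 54.8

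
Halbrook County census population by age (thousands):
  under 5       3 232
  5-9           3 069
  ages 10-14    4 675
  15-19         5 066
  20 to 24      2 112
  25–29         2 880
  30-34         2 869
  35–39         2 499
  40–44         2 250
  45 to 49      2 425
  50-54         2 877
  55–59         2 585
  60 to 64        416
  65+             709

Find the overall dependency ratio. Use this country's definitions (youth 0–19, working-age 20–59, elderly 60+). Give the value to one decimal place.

0–19: 3 232 + 3 069 + 4 675 + 5 066 = 16 042
20–59: 2 112 + 2 880 + 2 869 + 2 499 + 2 250 + 2 425 + 2 877 + 2 585 = 20 497
60+: 416 + 709 = 1 125
Total dependency ratio = (16 042 + 1 125) / 20 497 × 100 = 17 167 / 20 497 × 100 = 83.8

Total dependency ratio: 83.8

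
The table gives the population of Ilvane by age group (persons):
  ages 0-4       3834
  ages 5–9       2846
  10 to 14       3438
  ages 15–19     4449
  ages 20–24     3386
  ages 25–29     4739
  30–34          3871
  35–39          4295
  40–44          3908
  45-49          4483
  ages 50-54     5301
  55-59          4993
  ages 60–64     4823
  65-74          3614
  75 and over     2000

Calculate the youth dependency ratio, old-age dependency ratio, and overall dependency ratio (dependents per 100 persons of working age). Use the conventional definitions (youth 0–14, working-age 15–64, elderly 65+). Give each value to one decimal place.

0–14: 3834 + 2846 + 3438 = 10118
15–64: 4449 + 3386 + 4739 + 3871 + 4295 + 3908 + 4483 + 5301 + 4993 + 4823 = 44248
65+: 3614 + 2000 = 5614
Youth dependency ratio = 10118 / 44248 × 100 = 22.9
Old-age dependency ratio = 5614 / 44248 × 100 = 12.7
Total dependency ratio = (10118 + 5614) / 44248 × 100 = 15732 / 44248 × 100 = 35.6

Youth dependency ratio: 22.9
Old-age dependency ratio: 12.7
Total dependency ratio: 35.6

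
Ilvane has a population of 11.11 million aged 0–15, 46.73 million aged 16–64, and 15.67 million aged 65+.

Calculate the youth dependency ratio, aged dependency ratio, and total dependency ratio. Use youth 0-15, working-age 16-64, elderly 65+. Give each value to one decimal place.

Youth dependency ratio = 11.11 / 46.73 × 100 = 23.8
Old-age dependency ratio = 15.67 / 46.73 × 100 = 33.5
Total dependency ratio = (11.11 + 15.67) / 46.73 × 100 = 26.78 / 46.73 × 100 = 57.3

Youth dependency ratio: 23.8
Old-age dependency ratio: 33.5
Total dependency ratio: 57.3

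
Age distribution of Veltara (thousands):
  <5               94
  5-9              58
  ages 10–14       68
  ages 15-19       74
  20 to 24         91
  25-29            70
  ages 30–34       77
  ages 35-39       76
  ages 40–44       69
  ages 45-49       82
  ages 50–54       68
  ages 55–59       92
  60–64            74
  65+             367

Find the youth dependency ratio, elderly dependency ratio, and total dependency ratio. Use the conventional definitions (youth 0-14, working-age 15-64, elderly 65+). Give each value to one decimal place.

Youth dependency ratio: 28.5
Old-age dependency ratio: 47.5
Total dependency ratio: 75.9

0–14: 94 + 58 + 68 = 220
15–64: 74 + 91 + 70 + 77 + 76 + 69 + 82 + 68 + 92 + 74 = 773
65+: 367
Youth dependency ratio = 220 / 773 × 100 = 28.5
Old-age dependency ratio = 367 / 773 × 100 = 47.5
Total dependency ratio = (220 + 367) / 773 × 100 = 587 / 773 × 100 = 75.9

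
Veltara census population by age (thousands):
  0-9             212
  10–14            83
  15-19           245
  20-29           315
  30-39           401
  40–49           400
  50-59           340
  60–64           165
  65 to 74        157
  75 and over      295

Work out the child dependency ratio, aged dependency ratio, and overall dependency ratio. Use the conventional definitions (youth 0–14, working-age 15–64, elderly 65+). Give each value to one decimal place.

Youth dependency ratio: 15.8
Old-age dependency ratio: 24.2
Total dependency ratio: 40.0

0–14: 212 + 83 = 295
15–64: 245 + 315 + 401 + 400 + 340 + 165 = 1 866
65+: 157 + 295 = 452
Youth dependency ratio = 295 / 1 866 × 100 = 15.8
Old-age dependency ratio = 452 / 1 866 × 100 = 24.2
Total dependency ratio = (295 + 452) / 1 866 × 100 = 747 / 1 866 × 100 = 40.0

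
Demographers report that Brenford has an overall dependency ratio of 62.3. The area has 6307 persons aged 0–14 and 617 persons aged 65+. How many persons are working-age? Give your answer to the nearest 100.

Total dependency ratio = (youth + elderly) / working-age × 100
62.3 = (6307 + 617) / W × 100
⇒ 11100

Working-age: 11100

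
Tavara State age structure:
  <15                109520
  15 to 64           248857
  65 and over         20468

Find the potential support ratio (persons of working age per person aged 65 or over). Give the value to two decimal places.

Potential support ratio = 248857 / 20468 = 12.16

Potential support ratio: 12.16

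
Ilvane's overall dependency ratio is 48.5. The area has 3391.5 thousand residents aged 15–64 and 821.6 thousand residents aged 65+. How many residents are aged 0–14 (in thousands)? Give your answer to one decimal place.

Aged 0–14: 823.3

Total dependency ratio = (youth + elderly) / working-age × 100
48.5 = (Y + 821.6) / 3391.5 × 100
⇒ 823.3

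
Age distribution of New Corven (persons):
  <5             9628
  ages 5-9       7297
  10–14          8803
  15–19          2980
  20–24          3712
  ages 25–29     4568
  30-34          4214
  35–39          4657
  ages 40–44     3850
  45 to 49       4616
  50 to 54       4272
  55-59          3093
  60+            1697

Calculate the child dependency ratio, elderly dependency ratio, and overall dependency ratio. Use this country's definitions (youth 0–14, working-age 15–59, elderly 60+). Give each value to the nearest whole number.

0–14: 9628 + 7297 + 8803 = 25728
15–59: 2980 + 3712 + 4568 + 4214 + 4657 + 3850 + 4616 + 4272 + 3093 = 35962
60+: 1697
Youth dependency ratio = 25728 / 35962 × 100 = 72
Old-age dependency ratio = 1697 / 35962 × 100 = 5
Total dependency ratio = (25728 + 1697) / 35962 × 100 = 27425 / 35962 × 100 = 76

Youth dependency ratio: 72
Old-age dependency ratio: 5
Total dependency ratio: 76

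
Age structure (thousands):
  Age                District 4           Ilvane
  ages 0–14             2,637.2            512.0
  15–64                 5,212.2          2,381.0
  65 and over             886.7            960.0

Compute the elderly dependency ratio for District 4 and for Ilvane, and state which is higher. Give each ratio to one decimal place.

District 4: 17.0
Ilvane: 40.3
Higher: Ilvane

District 4: 886.7 / 5,212.2 × 100 = 17.0
Ilvane: 960.0 / 2,381.0 × 100 = 40.3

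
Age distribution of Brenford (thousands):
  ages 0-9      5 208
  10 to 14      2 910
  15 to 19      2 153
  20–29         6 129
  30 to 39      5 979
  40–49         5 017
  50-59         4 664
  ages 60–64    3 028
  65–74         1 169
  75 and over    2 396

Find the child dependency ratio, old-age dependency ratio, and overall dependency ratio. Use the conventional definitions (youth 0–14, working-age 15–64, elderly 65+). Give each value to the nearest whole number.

0–14: 5 208 + 2 910 = 8 118
15–64: 2 153 + 6 129 + 5 979 + 5 017 + 4 664 + 3 028 = 26 970
65+: 1 169 + 2 396 = 3 565
Youth dependency ratio = 8 118 / 26 970 × 100 = 30
Old-age dependency ratio = 3 565 / 26 970 × 100 = 13
Total dependency ratio = (8 118 + 3 565) / 26 970 × 100 = 11 683 / 26 970 × 100 = 43

Youth dependency ratio: 30
Old-age dependency ratio: 13
Total dependency ratio: 43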